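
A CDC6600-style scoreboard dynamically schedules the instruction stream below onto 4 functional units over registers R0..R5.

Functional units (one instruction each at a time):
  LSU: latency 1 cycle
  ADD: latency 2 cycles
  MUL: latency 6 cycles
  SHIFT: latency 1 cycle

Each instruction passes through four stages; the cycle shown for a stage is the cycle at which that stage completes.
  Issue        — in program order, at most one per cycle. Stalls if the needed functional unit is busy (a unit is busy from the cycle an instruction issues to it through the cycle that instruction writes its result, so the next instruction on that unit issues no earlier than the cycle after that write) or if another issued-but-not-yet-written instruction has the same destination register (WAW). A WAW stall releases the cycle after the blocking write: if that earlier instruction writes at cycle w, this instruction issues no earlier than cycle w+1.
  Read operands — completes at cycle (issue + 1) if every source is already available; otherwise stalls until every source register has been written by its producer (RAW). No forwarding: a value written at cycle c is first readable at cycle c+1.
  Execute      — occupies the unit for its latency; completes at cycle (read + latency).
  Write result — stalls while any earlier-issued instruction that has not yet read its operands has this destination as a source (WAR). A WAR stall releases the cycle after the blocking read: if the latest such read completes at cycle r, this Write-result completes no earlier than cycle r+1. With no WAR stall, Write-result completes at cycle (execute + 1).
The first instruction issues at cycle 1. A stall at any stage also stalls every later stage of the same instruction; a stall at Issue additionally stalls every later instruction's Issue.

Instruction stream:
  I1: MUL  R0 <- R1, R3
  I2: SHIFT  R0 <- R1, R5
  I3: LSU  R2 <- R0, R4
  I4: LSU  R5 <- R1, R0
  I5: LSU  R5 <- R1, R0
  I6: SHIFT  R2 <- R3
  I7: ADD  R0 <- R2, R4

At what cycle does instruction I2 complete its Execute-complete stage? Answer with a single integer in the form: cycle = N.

cycle = 12

[1] I1 issues→MUL
[2] I1 reads
[8] I1 exec-done
[9] I1 writes R0
[10] I2 issues→SHIFT
[11] I2 reads, I3 issues→LSU
[12] I2 exec-done
[13] I2 writes R0
[14] I3 reads
[15] I3 exec-done
[16] I3 writes R2
[17] I4 issues→LSU
[18] I4 reads
[19] I4 exec-done
[20] I4 writes R5
[21] I5 issues→LSU
[22] I5 reads, I6 issues→SHIFT
[23] I5 exec-done, I6 reads, I7 issues→ADD
[24] I5 writes R5, I6 exec-done
[25] I6 writes R2
[26] I7 reads
[28] I7 exec-done
[29] I7 writes R0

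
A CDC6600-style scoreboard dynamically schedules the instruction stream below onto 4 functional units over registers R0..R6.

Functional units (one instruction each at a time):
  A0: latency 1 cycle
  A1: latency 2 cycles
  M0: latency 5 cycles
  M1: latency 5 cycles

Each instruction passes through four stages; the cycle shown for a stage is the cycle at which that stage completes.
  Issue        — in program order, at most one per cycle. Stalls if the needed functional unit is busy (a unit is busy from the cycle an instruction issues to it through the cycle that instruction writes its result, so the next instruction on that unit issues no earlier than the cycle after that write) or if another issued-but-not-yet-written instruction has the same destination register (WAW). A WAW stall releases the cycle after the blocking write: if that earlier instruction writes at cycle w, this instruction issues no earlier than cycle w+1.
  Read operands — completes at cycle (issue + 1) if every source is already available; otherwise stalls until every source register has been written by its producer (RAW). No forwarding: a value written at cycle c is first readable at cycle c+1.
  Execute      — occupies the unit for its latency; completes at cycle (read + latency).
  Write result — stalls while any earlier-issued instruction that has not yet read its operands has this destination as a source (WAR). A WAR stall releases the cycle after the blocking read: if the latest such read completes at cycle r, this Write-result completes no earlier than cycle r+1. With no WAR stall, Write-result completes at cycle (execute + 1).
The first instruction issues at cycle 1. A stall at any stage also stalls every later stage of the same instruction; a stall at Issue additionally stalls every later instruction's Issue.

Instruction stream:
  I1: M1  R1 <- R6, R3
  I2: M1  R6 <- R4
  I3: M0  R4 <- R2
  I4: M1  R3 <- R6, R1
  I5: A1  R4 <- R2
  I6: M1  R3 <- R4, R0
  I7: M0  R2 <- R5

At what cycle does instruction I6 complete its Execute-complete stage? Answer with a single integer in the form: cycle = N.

cycle = 31

I1: IS=1 RO=2 EX=7 WR=8
I2: IS=9 RO=10 EX=15 WR=16  [struct: M1 busy until I1 writes@8]
I3: IS=10 RO=11 EX=16 WR=17
I4: IS=17 RO=18 EX=23 WR=24  [struct: M1 busy until I2 writes@16]
I5: IS=18 RO=19 EX=21 WR=22
I6: IS=25 RO=26 EX=31 WR=32  [struct: M1 busy until I4 writes@24]
I7: IS=26 RO=27 EX=32 WR=33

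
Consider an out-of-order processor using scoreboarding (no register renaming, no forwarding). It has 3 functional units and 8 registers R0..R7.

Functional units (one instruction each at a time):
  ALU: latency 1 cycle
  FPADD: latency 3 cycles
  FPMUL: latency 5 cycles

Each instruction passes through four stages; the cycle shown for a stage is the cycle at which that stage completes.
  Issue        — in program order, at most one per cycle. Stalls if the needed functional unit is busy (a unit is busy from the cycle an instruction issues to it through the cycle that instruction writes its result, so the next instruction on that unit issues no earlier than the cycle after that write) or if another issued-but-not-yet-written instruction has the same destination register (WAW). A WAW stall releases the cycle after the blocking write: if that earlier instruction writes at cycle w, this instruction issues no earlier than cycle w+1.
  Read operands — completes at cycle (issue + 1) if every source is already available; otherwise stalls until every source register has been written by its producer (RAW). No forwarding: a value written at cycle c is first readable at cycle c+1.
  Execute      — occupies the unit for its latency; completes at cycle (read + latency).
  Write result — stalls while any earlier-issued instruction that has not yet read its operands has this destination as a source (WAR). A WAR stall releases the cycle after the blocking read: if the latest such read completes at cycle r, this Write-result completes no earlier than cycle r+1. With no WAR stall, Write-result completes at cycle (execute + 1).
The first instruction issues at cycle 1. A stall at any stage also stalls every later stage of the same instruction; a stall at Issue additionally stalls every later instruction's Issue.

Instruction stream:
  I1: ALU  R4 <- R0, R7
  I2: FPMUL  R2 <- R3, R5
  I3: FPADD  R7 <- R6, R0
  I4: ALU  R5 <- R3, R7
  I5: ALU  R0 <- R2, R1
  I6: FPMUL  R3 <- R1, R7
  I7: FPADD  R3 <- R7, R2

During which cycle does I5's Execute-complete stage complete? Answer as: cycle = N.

cycle = 14

I1 -> (1, 2, 3, 4)
I2 -> (2, 3, 8, 9)
I3 -> (3, 4, 7, 8)
I4 -> (5, 9, 10, 11)  // struct: ALU busy until I1 writes@4, RAW R7: wait I3 write@8
I5 -> (12, 13, 14, 15)  // struct: ALU busy until I4 writes@11
I6 -> (13, 14, 19, 20)
I7 -> (21, 22, 25, 26)  // WAW R3: wait I6 write@20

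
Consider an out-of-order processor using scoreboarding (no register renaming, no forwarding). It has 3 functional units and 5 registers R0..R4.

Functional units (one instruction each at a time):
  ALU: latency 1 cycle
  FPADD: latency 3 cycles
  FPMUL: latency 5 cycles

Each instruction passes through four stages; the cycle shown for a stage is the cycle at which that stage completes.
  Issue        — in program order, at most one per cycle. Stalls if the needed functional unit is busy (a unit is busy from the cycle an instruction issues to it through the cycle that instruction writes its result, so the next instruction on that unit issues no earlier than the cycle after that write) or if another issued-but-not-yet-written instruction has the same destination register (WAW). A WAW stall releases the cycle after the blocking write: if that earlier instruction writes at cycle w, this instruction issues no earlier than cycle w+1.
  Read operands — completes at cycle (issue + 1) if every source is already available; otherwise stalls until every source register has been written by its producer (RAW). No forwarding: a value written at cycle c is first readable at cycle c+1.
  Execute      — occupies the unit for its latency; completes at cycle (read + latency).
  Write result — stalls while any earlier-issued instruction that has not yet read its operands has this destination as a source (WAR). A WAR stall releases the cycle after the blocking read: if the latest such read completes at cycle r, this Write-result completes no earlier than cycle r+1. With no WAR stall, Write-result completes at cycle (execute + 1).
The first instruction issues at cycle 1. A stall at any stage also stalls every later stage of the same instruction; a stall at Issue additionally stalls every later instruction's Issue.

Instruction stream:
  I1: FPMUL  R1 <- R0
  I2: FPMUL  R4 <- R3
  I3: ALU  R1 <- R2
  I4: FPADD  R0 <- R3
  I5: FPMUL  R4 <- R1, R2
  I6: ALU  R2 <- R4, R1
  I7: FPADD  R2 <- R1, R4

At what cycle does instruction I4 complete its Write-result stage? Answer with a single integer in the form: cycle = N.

cycle = 16

c1: issue I1 (FPMUL)
c2: I1 read-ops
c7: I1 finished on FPMUL
c8: I1→R1
c9: issue I2 (FPMUL)
c10: I2 read-ops, issue I3 (ALU)
c11: I3 read-ops, issue I4 (FPADD)
c12: I3 finished on ALU, I4 read-ops
c13: I3→R1
c15: I2 finished on FPMUL, I4 finished on FPADD
c16: I2→R4, I4→R0
c17: issue I5 (FPMUL)
c18: I5 read-ops, issue I6 (ALU)
c23: I5 finished on FPMUL
c24: I5→R4
c25: I6 read-ops
c26: I6 finished on ALU
c27: I6→R2
c28: issue I7 (FPADD)
c29: I7 read-ops
c32: I7 finished on FPADD
c33: I7→R2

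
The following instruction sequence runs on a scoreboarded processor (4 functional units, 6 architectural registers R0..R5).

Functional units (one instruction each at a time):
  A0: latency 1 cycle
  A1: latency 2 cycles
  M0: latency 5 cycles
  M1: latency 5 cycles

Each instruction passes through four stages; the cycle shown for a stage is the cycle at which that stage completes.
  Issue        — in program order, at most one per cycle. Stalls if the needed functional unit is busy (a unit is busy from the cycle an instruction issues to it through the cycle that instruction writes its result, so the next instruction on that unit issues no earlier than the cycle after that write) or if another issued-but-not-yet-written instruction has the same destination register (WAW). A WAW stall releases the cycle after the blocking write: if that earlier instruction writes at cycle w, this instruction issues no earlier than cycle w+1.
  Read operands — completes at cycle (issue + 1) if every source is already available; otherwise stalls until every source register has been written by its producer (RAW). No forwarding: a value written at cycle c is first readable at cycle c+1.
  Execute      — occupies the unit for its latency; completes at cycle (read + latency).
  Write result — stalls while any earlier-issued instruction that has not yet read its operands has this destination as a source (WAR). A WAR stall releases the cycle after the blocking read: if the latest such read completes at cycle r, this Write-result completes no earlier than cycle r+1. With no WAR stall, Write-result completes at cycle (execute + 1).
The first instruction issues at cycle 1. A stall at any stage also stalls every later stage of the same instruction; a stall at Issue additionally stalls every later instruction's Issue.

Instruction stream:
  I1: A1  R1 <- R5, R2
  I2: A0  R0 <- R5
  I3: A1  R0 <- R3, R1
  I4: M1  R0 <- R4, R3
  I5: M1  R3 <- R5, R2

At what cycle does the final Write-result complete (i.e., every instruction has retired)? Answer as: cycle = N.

[1] I1 issues→A1
[2] I1 reads, I2 issues→A0
[3] I2 reads
[4] I1 exec-done, I2 exec-done
[5] I1 writes R1, I2 writes R0
[6] I3 issues→A1
[7] I3 reads
[9] I3 exec-done
[10] I3 writes R0
[11] I4 issues→M1
[12] I4 reads
[17] I4 exec-done
[18] I4 writes R0
[19] I5 issues→M1
[20] I5 reads
[25] I5 exec-done
[26] I5 writes R3

cycle = 26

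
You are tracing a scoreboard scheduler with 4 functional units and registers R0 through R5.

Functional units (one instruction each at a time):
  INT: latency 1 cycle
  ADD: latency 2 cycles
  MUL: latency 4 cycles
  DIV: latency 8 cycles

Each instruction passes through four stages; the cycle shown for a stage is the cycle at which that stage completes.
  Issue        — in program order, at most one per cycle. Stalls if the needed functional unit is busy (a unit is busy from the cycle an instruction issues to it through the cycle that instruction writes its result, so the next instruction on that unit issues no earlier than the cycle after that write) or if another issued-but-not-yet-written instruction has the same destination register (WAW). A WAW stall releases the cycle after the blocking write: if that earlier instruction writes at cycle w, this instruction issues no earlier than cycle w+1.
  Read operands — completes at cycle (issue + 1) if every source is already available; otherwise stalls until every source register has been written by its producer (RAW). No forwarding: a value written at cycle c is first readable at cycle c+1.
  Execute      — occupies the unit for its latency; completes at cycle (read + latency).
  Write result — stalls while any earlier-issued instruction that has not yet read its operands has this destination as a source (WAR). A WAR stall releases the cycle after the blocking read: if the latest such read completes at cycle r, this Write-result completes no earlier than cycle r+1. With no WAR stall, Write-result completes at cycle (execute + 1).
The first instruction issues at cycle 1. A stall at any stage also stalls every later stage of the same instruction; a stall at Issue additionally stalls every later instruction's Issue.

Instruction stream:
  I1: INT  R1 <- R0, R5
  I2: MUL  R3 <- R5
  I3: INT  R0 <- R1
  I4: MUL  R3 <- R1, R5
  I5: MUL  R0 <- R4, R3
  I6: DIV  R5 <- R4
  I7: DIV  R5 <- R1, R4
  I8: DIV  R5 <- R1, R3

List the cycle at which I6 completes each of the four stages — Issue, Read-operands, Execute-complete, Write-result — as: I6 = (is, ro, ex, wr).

cycle 1: I1→INT
cycle 2: I1 RO; I2→MUL
cycle 3: I1 EX; I2 RO
cycle 4: I1 WR R1
cycle 5: I3→INT
cycle 6: I3 RO
cycle 7: I2 EX; I3 EX
cycle 8: I2 WR R3; I3 WR R0
cycle 9: I4→MUL
cycle 10: I4 RO
cycle 14: I4 EX
cycle 15: I4 WR R3
cycle 16: I5→MUL
cycle 17: I5 RO; I6→DIV
cycle 18: I6 RO
cycle 21: I5 EX
cycle 22: I5 WR R0
cycle 26: I6 EX
cycle 27: I6 WR R5
cycle 28: I7→DIV
cycle 29: I7 RO
cycle 37: I7 EX
cycle 38: I7 WR R5
cycle 39: I8→DIV
cycle 40: I8 RO
cycle 48: I8 EX
cycle 49: I8 WR R5

I6 = (17, 18, 26, 27)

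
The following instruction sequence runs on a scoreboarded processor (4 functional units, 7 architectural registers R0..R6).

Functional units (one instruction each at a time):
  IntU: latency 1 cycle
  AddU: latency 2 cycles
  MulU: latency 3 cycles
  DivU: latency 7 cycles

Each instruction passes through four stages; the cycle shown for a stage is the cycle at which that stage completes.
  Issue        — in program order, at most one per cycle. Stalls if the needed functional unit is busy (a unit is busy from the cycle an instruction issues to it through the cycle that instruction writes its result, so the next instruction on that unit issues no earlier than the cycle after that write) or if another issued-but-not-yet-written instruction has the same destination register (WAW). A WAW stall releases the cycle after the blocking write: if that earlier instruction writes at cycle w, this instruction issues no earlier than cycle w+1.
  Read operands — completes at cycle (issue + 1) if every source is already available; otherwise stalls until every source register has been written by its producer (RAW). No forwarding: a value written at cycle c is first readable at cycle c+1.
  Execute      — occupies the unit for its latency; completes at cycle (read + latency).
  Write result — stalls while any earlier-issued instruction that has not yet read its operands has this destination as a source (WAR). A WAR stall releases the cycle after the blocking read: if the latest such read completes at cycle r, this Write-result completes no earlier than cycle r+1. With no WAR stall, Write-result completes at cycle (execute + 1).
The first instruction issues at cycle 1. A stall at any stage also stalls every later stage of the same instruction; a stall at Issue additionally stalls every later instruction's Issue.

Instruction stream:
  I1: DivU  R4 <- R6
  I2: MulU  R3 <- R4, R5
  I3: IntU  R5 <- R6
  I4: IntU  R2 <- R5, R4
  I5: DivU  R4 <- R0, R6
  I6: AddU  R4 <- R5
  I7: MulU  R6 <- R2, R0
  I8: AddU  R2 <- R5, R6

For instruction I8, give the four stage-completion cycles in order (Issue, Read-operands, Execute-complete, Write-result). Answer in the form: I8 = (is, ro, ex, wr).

I8 = (29, 31, 33, 34)

I1 -> (1, 2, 9, 10)
I2 -> (2, 11, 14, 15)  // RAW R4: wait I1 write@10
I3 -> (3, 4, 5, 12)  // WAR R5: wait I2 read@11
I4 -> (13, 14, 15, 16)  // struct: IntU busy until I3 writes@12
I5 -> (14, 15, 22, 23)
I6 -> (24, 25, 27, 28)  // WAW R4: wait I5 write@23
I7 -> (25, 26, 29, 30)
I8 -> (29, 31, 33, 34)  // struct: AddU busy until I6 writes@28, RAW R6: wait I7 write@30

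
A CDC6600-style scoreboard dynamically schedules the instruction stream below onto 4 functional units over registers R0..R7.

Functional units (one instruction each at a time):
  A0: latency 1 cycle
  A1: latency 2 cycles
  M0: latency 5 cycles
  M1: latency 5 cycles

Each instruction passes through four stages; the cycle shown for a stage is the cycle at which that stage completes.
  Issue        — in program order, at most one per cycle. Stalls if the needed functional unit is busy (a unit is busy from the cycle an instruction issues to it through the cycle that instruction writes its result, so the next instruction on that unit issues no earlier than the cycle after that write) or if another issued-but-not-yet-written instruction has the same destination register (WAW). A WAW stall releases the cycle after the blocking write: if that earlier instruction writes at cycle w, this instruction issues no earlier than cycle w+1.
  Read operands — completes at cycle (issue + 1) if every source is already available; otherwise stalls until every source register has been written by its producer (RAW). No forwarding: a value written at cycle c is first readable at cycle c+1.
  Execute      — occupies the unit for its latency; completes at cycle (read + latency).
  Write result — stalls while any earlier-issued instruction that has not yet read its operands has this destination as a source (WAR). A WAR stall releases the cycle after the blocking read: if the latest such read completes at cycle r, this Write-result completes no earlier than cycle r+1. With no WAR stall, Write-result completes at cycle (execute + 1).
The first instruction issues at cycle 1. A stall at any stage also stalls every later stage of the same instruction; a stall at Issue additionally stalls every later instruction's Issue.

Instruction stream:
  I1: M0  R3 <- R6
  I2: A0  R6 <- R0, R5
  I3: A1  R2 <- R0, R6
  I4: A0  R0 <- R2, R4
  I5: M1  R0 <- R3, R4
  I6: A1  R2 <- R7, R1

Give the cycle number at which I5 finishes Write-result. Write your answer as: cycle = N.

1) issue 1, read 2, done 7, write 8
2) issue 2, read 3, done 4, write 5
3) issue 3, read 6, done 8, write 9  <RAW R6: wait I2 write@5>
4) issue 6, read 10, done 11, write 12  <struct: A0 busy until I2 writes@5 / RAW R2: wait I3 write@9>
5) issue 13, read 14, done 19, write 20  <WAW R0: wait I4 write@12>
6) issue 14, read 15, done 17, write 18

cycle = 20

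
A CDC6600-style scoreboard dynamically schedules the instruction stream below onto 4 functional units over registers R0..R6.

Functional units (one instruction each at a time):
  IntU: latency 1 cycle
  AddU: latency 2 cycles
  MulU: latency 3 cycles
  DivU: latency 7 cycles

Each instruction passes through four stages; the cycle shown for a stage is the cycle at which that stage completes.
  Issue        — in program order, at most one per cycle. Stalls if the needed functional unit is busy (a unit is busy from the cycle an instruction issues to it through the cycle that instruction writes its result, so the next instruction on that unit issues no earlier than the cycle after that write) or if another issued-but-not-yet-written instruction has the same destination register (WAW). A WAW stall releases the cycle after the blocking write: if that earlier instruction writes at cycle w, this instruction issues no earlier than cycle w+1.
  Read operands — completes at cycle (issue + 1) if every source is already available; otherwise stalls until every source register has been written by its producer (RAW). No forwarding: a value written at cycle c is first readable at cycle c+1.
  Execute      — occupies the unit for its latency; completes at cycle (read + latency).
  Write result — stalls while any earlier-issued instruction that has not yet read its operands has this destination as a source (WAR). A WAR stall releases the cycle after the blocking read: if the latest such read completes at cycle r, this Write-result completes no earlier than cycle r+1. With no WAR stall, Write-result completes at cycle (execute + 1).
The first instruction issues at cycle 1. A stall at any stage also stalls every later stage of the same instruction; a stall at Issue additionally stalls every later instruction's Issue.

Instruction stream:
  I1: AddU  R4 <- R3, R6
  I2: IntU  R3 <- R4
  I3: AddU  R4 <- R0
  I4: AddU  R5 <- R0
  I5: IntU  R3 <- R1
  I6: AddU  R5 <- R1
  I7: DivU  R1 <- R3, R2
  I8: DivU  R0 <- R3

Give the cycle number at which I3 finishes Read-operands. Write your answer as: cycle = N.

[I1] 1/2/4/5
[I2] 2/6/7/8  (RAW R4: wait I1 write@5)
[I3] 6/7/9/10  (struct: AddU busy until I1 writes@5)
[I4] 11/12/14/15  (struct: AddU busy until I3 writes@10)
[I5] 12/13/14/15
[I6] 16/17/19/20  (struct: AddU busy until I4 writes@15)
[I7] 17/18/25/26
[I8] 27/28/35/36  (struct: DivU busy until I7 writes@26)

cycle = 7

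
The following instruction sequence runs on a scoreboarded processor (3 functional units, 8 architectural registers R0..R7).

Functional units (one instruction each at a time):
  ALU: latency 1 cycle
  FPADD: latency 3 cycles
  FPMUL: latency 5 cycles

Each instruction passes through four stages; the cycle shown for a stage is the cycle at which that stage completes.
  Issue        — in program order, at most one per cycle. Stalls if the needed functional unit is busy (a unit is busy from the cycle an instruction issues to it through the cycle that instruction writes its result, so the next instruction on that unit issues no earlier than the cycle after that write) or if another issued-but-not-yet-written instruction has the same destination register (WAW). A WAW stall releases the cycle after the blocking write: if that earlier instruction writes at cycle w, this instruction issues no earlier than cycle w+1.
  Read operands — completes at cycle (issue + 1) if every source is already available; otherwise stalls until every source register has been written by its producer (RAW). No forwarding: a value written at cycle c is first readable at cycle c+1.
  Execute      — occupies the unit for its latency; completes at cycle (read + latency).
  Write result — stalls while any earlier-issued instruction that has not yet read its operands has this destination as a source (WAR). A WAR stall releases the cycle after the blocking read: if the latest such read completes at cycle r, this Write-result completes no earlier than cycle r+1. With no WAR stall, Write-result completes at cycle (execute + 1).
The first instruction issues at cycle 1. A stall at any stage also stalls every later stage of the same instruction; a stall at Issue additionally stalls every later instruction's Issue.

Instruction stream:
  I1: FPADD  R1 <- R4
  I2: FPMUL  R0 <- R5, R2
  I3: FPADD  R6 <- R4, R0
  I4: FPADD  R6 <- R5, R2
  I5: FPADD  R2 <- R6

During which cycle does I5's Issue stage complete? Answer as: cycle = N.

cycle = 21

[1] I1 issues→FPADD
[2] I1 reads, I2 issues→FPMUL
[3] I2 reads
[5] I1 exec-done
[6] I1 writes R1
[7] I3 issues→FPADD
[8] I2 exec-done
[9] I2 writes R0
[10] I3 reads
[13] I3 exec-done
[14] I3 writes R6
[15] I4 issues→FPADD
[16] I4 reads
[19] I4 exec-done
[20] I4 writes R6
[21] I5 issues→FPADD
[22] I5 reads
[25] I5 exec-done
[26] I5 writes R2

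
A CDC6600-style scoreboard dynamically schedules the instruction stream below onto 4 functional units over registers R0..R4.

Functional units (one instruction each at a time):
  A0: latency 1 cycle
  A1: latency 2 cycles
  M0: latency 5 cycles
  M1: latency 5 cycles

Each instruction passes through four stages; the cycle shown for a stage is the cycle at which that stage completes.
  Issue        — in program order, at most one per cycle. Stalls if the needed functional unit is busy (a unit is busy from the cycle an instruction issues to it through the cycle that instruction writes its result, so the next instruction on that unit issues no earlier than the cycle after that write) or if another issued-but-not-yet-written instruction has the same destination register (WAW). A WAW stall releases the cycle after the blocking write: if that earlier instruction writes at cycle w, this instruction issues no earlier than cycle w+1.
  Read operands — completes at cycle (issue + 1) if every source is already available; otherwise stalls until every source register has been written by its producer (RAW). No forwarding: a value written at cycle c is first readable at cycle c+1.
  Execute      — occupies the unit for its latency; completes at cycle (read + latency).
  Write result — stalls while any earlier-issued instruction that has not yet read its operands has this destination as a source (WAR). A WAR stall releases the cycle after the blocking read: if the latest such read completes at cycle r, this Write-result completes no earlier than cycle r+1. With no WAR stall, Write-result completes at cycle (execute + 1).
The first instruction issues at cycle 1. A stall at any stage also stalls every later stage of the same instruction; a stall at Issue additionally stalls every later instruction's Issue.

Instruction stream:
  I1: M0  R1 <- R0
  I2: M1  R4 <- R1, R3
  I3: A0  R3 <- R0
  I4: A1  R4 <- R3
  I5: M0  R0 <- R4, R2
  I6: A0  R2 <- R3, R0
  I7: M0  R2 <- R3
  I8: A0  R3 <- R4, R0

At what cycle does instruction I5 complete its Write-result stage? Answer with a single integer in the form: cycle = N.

I1  is:1  ro:2  ex:7  wr:8
I2  is:2  ro:9  ex:14  wr:15  — RAW R1: wait I1 write@8
I3  is:3  ro:4  ex:5  wr:10  — WAR R3: wait I2 read@9
I4  is:16  ro:17  ex:19  wr:20  — WAW R4: wait I2 write@15
I5  is:17  ro:21  ex:26  wr:27  — RAW R4: wait I4 write@20
I6  is:18  ro:28  ex:29  wr:30  — RAW R0: wait I5 write@27
I7  is:31  ro:32  ex:37  wr:38  — WAW R2: wait I6 write@30
I8  is:32  ro:33  ex:34  wr:35

cycle = 27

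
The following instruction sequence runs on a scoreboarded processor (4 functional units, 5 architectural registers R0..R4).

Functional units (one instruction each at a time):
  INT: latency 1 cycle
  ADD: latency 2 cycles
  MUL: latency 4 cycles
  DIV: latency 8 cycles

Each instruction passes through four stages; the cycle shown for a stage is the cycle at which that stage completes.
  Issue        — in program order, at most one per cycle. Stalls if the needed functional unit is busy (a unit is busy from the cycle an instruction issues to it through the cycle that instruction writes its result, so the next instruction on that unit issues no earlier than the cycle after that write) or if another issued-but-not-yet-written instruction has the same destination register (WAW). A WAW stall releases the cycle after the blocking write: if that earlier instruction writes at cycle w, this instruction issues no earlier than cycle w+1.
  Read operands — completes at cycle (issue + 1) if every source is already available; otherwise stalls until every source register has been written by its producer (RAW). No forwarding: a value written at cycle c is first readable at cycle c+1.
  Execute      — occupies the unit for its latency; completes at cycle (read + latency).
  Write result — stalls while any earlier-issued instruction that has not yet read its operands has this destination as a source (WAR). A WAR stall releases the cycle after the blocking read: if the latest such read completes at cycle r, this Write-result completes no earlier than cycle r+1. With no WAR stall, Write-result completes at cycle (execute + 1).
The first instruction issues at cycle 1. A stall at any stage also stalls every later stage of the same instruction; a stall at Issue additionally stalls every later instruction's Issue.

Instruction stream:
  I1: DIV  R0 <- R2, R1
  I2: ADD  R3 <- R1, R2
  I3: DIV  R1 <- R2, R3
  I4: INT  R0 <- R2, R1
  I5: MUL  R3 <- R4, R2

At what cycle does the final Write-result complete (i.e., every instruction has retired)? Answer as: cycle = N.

cycle = 25

I1: IS=1 RO=2 EX=10 WR=11
I2: IS=2 RO=3 EX=5 WR=6
I3: IS=12 RO=13 EX=21 WR=22  [struct: DIV busy until I1 writes@11]
I4: IS=13 RO=23 EX=24 WR=25  [RAW R1: wait I3 write@22]
I5: IS=14 RO=15 EX=19 WR=20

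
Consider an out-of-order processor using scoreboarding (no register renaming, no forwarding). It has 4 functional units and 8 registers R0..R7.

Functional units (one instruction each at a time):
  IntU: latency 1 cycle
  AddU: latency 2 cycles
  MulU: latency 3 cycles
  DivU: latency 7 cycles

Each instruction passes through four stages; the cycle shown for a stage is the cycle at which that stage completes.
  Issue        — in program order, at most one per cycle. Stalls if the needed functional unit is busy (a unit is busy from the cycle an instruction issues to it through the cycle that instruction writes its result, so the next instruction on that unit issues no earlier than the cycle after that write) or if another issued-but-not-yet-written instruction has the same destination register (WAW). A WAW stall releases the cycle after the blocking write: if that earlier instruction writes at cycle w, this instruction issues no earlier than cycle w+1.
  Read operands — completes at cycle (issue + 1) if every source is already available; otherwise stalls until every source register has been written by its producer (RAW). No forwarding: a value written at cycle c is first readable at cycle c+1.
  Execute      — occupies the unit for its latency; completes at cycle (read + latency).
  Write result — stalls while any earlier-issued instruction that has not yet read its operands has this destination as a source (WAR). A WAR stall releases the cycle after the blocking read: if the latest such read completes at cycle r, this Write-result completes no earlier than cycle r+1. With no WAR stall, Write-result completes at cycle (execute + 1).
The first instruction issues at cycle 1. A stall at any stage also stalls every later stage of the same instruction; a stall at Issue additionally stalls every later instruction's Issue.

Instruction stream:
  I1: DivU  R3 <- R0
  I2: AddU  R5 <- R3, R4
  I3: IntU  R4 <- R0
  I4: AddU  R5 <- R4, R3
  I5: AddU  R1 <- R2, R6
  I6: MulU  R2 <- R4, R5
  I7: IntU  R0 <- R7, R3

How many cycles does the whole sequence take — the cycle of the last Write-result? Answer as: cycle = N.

  I1 | 1 | 2 | 9 | 10
  I2 | 2 | 11 | 13 | 14   RAW R3: wait I1 write@10
  I3 | 3 | 4 | 5 | 12   WAR R4: wait I2 read@11
  I4 | 15 | 16 | 18 | 19   struct: AddU busy until I2 writes@14
  I5 | 20 | 21 | 23 | 24   struct: AddU busy until I4 writes@19
  I6 | 21 | 22 | 25 | 26
  I7 | 22 | 23 | 24 | 25

cycle = 26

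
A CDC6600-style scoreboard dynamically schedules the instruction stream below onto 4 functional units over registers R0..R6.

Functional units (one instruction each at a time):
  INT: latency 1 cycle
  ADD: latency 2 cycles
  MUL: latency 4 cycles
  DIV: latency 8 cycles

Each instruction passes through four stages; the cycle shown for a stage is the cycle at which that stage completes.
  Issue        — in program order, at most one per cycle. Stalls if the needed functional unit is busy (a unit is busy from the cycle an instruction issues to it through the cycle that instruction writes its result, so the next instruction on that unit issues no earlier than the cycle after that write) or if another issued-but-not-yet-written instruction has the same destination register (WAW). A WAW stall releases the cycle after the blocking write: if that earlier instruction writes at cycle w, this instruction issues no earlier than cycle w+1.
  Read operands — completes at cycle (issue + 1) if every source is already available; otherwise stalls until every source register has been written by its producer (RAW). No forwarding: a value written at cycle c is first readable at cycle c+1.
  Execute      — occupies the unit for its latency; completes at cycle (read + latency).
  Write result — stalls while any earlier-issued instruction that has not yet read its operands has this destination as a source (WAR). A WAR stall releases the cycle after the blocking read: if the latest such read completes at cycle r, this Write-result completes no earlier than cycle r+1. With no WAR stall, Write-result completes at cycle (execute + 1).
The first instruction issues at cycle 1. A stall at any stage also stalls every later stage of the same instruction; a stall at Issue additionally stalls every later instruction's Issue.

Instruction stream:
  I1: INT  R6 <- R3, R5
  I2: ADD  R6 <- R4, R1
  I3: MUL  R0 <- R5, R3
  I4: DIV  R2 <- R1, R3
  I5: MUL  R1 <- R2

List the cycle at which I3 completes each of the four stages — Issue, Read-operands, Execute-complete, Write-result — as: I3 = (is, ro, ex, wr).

[1] issue I1 (INT)
[2] I1 read-ops
[3] I1 finished on INT
[4] I1→R6
[5] issue I2 (ADD)
[6] I2 read-ops, issue I3 (MUL)
[7] I3 read-ops, issue I4 (DIV)
[8] I2 finished on ADD, I4 read-ops
[9] I2→R6
[11] I3 finished on MUL
[12] I3→R0
[13] issue I5 (MUL)
[16] I4 finished on DIV
[17] I4→R2
[18] I5 read-ops
[22] I5 finished on MUL
[23] I5→R1

I3 = (6, 7, 11, 12)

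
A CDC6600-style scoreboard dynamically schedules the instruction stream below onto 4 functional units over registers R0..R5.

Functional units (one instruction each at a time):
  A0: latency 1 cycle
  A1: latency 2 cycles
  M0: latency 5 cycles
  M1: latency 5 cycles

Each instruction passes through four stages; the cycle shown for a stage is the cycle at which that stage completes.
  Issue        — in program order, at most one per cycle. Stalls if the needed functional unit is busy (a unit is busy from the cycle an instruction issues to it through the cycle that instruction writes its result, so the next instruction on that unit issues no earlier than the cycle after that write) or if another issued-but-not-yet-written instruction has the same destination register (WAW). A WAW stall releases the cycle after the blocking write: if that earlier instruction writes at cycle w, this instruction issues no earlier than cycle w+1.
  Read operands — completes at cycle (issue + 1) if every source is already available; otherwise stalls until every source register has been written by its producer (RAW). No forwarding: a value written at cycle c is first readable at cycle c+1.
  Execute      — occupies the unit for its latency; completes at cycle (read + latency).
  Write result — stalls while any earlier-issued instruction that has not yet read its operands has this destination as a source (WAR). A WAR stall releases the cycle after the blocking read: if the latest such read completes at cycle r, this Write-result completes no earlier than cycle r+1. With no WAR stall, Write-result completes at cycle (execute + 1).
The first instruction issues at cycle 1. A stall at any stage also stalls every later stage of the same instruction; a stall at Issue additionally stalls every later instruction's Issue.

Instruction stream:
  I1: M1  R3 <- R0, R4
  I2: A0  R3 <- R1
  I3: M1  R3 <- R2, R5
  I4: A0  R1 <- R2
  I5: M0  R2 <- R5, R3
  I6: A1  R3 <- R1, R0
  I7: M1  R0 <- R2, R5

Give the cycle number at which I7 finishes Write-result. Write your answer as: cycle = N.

1) issue 1, read 2, done 7, write 8
2) issue 9, read 10, done 11, write 12  <WAW R3: wait I1 write@8>
3) issue 13, read 14, done 19, write 20  <WAW R3: wait I2 write@12>
4) issue 14, read 15, done 16, write 17
5) issue 15, read 21, done 26, write 27  <RAW R3: wait I3 write@20>
6) issue 21, read 22, done 24, write 25  <WAW R3: wait I3 write@20>
7) issue 22, read 28, done 33, write 34  <RAW R2: wait I5 write@27>

cycle = 34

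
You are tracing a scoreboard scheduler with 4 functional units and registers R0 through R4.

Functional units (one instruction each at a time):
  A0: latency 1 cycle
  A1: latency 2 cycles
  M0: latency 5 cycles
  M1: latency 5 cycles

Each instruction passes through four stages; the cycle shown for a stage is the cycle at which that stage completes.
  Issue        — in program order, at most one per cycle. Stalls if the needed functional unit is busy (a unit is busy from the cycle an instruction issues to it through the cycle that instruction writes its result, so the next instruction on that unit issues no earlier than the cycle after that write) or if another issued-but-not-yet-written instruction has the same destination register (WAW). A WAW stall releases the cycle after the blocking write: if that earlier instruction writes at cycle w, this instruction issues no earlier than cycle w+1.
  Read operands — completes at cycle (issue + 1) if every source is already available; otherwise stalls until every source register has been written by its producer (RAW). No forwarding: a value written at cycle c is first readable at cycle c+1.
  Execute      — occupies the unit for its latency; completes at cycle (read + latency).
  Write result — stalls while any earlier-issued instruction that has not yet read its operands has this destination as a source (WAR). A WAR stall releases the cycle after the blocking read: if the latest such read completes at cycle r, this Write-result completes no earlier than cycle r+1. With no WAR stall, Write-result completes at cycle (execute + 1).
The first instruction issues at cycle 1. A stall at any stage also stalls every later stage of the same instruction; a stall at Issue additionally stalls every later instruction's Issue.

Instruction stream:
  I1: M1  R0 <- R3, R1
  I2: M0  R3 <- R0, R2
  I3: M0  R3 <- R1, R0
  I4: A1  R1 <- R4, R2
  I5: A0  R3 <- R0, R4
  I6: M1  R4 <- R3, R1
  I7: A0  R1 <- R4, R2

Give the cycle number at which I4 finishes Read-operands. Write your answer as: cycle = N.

t=1  issue I1 (M1)
t=2  I1 read-ops | issue I2 (M0)
t=7  I1 finished on M1
t=8  I1→R0
t=9  I2 read-ops
t=14  I2 finished on M0
t=15  I2→R3
t=16  issue I3 (M0)
t=17  I3 read-ops | issue I4 (A1)
t=18  I4 read-ops
t=20  I4 finished on A1
t=21  I4→R1
t=22  I3 finished on M0
t=23  I3→R3
t=24  issue I5 (A0)
t=25  I5 read-ops | issue I6 (M1)
t=26  I5 finished on A0
t=27  I5→R3
t=28  I6 read-ops | issue I7 (A0)
t=33  I6 finished on M1
t=34  I6→R4
t=35  I7 read-ops
t=36  I7 finished on A0
t=37  I7→R1

cycle = 18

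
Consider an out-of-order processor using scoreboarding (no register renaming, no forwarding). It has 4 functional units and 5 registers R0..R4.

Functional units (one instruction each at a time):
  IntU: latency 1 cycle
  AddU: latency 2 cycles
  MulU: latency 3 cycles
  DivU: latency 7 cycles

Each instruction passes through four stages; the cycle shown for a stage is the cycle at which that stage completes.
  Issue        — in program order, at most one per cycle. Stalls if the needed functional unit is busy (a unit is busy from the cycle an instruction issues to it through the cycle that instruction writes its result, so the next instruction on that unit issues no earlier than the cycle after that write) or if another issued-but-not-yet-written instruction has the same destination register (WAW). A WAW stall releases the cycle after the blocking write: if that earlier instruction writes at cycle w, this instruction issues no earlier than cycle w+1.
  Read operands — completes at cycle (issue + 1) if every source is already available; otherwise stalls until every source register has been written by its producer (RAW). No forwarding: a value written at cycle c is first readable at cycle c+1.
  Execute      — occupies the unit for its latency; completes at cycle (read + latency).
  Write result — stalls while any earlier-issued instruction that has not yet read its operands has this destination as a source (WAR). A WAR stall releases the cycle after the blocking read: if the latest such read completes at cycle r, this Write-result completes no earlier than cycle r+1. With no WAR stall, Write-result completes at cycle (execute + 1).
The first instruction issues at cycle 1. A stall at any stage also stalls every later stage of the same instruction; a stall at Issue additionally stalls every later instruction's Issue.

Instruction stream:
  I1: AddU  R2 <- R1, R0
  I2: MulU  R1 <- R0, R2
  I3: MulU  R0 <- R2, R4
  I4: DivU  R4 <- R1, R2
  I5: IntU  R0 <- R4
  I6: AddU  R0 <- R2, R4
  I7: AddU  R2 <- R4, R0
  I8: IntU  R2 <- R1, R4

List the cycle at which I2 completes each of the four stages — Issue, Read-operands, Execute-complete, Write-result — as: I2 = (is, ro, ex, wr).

I1  is:1  ro:2  ex:4  wr:5
I2  is:2  ro:6  ex:9  wr:10  — RAW R2: wait I1 write@5
I3  is:11  ro:12  ex:15  wr:16  — struct: MulU busy until I2 writes@10
I4  is:12  ro:13  ex:20  wr:21
I5  is:17  ro:22  ex:23  wr:24  — WAW R0: wait I3 write@16, RAW R4: wait I4 write@21
I6  is:25  ro:26  ex:28  wr:29  — WAW R0: wait I5 write@24
I7  is:30  ro:31  ex:33  wr:34  — struct: AddU busy until I6 writes@29
I8  is:35  ro:36  ex:37  wr:38  — WAW R2: wait I7 write@34

I2 = (2, 6, 9, 10)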